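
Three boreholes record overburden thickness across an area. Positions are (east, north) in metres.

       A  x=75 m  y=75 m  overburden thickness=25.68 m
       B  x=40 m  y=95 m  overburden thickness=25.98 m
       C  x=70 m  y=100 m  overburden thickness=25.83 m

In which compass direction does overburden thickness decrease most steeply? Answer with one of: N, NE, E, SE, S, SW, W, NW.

Differences from A: to B (Δx, Δy, Δh) = (-35, 20, +0.30); to C = (-5, 25, +0.15).
Solve a·Δx + b·Δy = Δd: det = (-35)·25 − (-5)·20 = -775.
∂d/∂x = [(+0.30)·25 − (+0.15)·20] / -775 = -0.005806
∂d/∂y = [(-35)·(+0.15) − (-5)·(+0.30)] / -775 = +0.004839
Steepest decrease is along −∇f = (+0.005806 E, -0.004839 N) → southeast.

SE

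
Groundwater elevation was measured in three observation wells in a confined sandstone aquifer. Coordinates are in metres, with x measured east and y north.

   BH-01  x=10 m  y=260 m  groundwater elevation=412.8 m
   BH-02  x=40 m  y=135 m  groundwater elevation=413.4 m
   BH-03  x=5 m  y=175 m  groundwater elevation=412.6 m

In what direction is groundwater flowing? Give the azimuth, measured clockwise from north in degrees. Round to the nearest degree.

Taking BH-01 as reference: BH-02−BH-01 = (30, -125, +0.6); BH-03−BH-01 = (-5, -85, -0.2).
Determinant of the coordinate differences = 30·(-85) − (-5)·(-125) = -3175.
∂h/∂x = [(+0.6)·(-85) − (-0.2)·(-125)] / -3175 = +0.02394
∂h/∂y = [30·(-0.2) − (-5)·(+0.6)] / -3175 = +0.0009449
Flow direction (−∇h) has components (-0.02394 E, -0.0009449 N).
Azimuth = atan2(E, N) = atan2(-0.02394, -0.0009449) = 267.7° ≈ 268°.

268°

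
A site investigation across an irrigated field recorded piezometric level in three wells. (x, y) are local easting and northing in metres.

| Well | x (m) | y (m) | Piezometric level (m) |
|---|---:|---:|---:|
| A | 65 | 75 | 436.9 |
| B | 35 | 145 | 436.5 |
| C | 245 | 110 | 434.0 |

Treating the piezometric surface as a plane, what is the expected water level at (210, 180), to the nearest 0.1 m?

Taking A as reference: B−A = (-30, 70, -0.4); C−A = (180, 35, -2.9).
Determinant of the coordinate differences = (-30)·35 − 180·70 = -13650.
∂h/∂x = [(-0.4)·35 − (-2.9)·70] / -13650 = -0.01385
∂h/∂y = [(-30)·(-2.9) − 180·(-0.4)] / -13650 = -0.01165
h(210, 180) = 436.9 + (-0.01385)·(145) + (-0.01165)·(105) = 436.9 -2.008 -1.223 = 433.669 m.

433.7 m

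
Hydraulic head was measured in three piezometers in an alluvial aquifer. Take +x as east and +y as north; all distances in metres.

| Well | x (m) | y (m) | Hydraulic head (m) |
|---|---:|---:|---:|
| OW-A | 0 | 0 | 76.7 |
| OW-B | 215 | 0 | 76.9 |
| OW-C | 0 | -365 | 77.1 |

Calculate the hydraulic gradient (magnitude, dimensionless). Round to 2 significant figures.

0.0014

∂h/∂x = (76.9 − 76.7) / (215 − 0) = +0.0009302
∂h/∂y = (77.1 − 76.7) / (-365 − 0) = -0.001096
|∇h| = √(0.0009302² + -0.001096²) = 0.001438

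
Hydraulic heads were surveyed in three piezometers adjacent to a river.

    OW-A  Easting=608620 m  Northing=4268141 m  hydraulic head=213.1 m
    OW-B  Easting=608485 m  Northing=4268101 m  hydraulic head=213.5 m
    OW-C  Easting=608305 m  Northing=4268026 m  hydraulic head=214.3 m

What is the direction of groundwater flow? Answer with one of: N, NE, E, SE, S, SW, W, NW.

Three-point gradient (reference OW-A): Δ to OW-B = (-135, -40, +0.4), Δ to OW-C = (-315, -115, +1.2).
∂h/∂x = +0.0006838, ∂h/∂y = -0.01231 (det = 2925).
Flow = −∇h = (-0.0006838 east, +0.01231 north), which points north.

N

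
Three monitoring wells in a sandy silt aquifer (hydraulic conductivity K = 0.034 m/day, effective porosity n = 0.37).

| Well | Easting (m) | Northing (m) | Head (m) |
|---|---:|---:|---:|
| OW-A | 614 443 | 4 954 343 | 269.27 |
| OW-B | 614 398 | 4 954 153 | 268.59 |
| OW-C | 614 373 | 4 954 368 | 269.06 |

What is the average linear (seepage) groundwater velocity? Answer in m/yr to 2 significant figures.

0.16 m/yr

Taking OW-A as reference: OW-B−OW-A = (-45, -190, -0.68); OW-C−OW-A = (-70, 25, -0.21).
Solve a·Δx + b·Δy = Δh: det = (-45)·25 − (-70)·(-190) = -14425.
∂h/∂x = [(-0.68)·25 − (-0.21)·(-190)] / -14425 = +0.003945
∂h/∂y = [(-45)·(-0.21) − (-70)·(-0.68)] / -14425 = +0.002645
|∇h| = √(0.003945² + 0.002645²) = 0.00475
Seepage velocity v = K·i/n = 0.034 × 0.00475 / 0.37 = 0.0004365 m/day = 0.1594 m/yr.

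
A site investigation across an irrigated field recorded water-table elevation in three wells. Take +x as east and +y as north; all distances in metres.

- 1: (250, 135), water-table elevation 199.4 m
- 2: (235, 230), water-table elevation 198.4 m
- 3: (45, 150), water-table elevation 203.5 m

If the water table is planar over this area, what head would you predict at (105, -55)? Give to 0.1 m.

Three-point gradient (reference 1): Δ to 2 = (-15, 95, -1.0), Δ to 3 = (-205, 15, +4.1).
∂h/∂x = -0.02101, ∂h/∂y = -0.01384 (det = 19250).
h(105, -55) = 199.4 + (-0.02101)·(-145) + (-0.01384)·(-190) = 199.4 +3.047 +2.630 = 205.077 m.

205.1 m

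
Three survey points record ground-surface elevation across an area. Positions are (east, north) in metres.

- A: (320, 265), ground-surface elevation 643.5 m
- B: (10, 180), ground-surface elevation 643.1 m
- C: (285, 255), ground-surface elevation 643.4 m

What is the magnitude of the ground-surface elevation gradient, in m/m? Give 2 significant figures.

0.14 m/m

Taking A as reference: B−A = (-310, -85, -0.4); C−A = (-35, -10, -0.1).
Solve a·Δx + b·Δy = Δz: det = (-310)·(-10) − (-35)·(-85) = 125.
∂z/∂x = [(-0.4)·(-10) − (-0.1)·(-85)] / 125 = -0.03600
∂z/∂y = [(-310)·(-0.1) − (-35)·(-0.4)] / 125 = +0.1360
|∇f| = √(-0.03600² + 0.1360²) = 0.1407 m/m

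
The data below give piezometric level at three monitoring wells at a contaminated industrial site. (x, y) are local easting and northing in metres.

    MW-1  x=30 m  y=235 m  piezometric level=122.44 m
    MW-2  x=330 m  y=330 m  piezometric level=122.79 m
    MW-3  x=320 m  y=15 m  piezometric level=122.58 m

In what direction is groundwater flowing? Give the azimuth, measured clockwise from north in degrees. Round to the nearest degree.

Differences from MW-1: to MW-2 (Δx, Δy, Δh) = (300, 95, +0.35); to MW-3 = (290, -220, +0.14).
Determinant of the coordinate differences = 300·(-220) − 290·95 = -93550.
∂h/∂x = [(+0.35)·(-220) − (+0.14)·95] / -93550 = +0.0009653
∂h/∂y = [300·(+0.14) − 290·(+0.35)] / -93550 = +0.0006360
Flow direction (−∇h) has components (-0.0009653 E, -0.0006360 N).
Azimuth = atan2(E, N) = atan2(-0.0009653, -0.0006360) = 236.6° ≈ 237°.

237°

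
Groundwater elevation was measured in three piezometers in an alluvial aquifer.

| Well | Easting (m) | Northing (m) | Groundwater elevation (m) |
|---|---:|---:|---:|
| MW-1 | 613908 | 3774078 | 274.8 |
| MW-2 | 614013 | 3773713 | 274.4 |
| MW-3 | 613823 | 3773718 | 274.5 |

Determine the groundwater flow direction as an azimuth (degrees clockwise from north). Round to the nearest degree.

With h = a·x + b·y + c and MW-1 as origin, the differences give:
  105·a + (-365)·b = -0.4
  (-85)·a + (-360)·b = -0.3
Eliminate b (×(-360) and ×(-365), subtract): -68825·a = 34.50 → a = ∂h/∂x = -0.0005013
Back-substitute: b = ∂h/∂y = +0.0009517.
Flow direction (−∇h) has components (+0.0005013 E, -0.0009517 N).
Azimuth = atan2(E, N) = atan2(+0.0005013, -0.0009517) = 152.2° ≈ 152°.

152°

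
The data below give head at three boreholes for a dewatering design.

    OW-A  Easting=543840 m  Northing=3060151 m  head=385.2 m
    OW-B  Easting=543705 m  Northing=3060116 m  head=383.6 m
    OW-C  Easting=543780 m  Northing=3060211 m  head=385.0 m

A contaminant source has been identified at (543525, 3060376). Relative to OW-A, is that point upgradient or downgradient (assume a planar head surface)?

With h = a·x + b·y + c and OW-A as origin, the differences give:
  (-135)·a + (-35)·b = -1.6
  (-60)·a + 60·b = -0.2
Eliminate b (×60 and ×(-35), subtract): -10200·a = -103.00 → a = ∂h/∂x = +0.01010
Back-substitute: b = ∂h/∂y = +0.006765.
Head at (543525, 3060376) = 385.2 + (+0.01010)·(-315) + (+0.006765)·(225) = 383.54 m.
That is lower than the 385.2 m at OW-A, so the point is downgradient.

downgradient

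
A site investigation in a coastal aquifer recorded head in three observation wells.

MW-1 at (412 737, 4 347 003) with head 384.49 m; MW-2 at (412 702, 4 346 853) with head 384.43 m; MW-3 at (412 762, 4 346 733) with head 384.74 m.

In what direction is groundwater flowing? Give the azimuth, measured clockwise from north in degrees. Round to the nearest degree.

Taking MW-1 as reference: MW-2−MW-1 = (-35, -150, -0.06); MW-3−MW-1 = (25, -270, +0.25).
Determinant of the coordinate differences = (-35)·(-270) − 25·(-150) = 13200.
∂h/∂x = [(-0.06)·(-270) − (+0.25)·(-150)] / 13200 = +0.004068
∂h/∂y = [(-35)·(+0.25) − 25·(-0.06)] / 13200 = -0.0005492
Flow direction (−∇h) has components (-0.004068 E, +0.0005492 N).
Azimuth = atan2(E, N) = atan2(-0.004068, +0.0005492) = 277.7° ≈ 278°.

278°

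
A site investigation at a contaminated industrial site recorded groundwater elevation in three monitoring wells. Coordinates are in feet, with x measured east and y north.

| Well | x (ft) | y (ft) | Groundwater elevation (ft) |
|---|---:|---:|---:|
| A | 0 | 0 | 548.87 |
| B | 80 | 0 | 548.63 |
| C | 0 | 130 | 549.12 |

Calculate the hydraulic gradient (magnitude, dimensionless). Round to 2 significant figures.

0.0036

∂h/∂x = (548.63 − 548.87) / (80 − 0) = -0.003000
∂h/∂y = (549.12 − 548.87) / (130 − 0) = +0.001923
|∇h| = √(-0.003000² + 0.001923²) = 0.003563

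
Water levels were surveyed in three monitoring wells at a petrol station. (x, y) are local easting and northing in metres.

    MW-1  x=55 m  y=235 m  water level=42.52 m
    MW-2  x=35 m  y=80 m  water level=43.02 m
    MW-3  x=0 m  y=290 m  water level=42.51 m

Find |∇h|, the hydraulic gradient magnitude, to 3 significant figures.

With h = a·x + b·y + c and MW-1 as origin, the differences give:
  (-20)·a + (-155)·b = +0.50
  (-55)·a + 55·b = -0.01
Eliminate b (×55 and ×(-155), subtract): -9625·a = 25.950 → a = ∂h/∂x = -0.002696
Back-substitute: b = ∂h/∂y = -0.002878.
|∇h| = √(-0.002696² + -0.002878²) = 0.003944

0.00394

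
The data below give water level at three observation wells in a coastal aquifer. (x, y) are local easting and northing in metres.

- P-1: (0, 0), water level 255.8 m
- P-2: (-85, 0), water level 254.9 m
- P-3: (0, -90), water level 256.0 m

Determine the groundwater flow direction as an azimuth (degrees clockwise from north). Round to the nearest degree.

282°

∂h/∂x = (254.9 − 255.8) / (-85 − 0) = +0.01059
∂h/∂y = (256.0 − 255.8) / (-90 − 0) = -0.002222
Flow direction (−∇h) has components (-0.01059 E, +0.002222 N).
Azimuth = atan2(E, N) = atan2(-0.01059, +0.002222) = 281.9° ≈ 282°.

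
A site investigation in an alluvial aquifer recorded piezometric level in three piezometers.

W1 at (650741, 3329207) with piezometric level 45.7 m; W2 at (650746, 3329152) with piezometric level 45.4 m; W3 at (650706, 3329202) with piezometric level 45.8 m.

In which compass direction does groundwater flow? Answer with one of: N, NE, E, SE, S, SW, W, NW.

SE

Taking W1 as reference: W2−W1 = (5, -55, -0.3); W3−W1 = (-35, -5, +0.1).
Determinant of the coordinate differences = 5·(-5) − (-35)·(-55) = -1950.
∂h/∂x = [(-0.3)·(-5) − (+0.1)·(-55)] / -1950 = -0.003590
∂h/∂y = [5·(+0.1) − (-35)·(-0.3)] / -1950 = +0.005128
Flow = −∇h = (+0.003590 east, -0.005128 north), which points southeast.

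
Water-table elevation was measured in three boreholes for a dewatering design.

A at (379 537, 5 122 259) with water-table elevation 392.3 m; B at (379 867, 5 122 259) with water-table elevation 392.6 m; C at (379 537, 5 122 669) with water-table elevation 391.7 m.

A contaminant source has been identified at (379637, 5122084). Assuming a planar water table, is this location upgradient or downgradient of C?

upgradient

∂h/∂x = (392.6 − 392.3) / (379867 − 379537) = +0.0009091
∂h/∂y = (391.7 − 392.3) / (5122669 − 5122259) = -0.001463
Head at (379637, 5122084) = 392.3 + (+0.0009091)·(100) + (-0.001463)·(-175) = 392.65 m.
That is higher than the 391.7 m at C, so the point is upgradient.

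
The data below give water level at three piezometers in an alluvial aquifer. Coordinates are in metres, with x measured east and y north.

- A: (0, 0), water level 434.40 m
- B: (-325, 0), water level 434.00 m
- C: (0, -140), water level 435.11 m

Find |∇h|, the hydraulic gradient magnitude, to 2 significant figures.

∂h/∂x = (434.00 − 434.40) / (-325 − 0) = +0.001231
∂h/∂y = (435.11 − 434.40) / (-140 − 0) = -0.005071
|∇h| = √(0.001231² + -0.005071²) = 0.005218

0.0052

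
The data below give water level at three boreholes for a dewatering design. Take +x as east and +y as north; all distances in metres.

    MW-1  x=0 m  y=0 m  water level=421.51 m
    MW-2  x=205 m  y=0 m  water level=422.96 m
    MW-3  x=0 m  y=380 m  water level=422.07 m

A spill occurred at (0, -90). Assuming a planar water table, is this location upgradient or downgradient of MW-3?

downgradient

∂h/∂x = (422.96 − 421.51) / (205 − 0) = +0.007073
∂h/∂y = (422.07 − 421.51) / (380 − 0) = +0.001474
Head at (0, -90) = 421.51 + (+0.007073)·(0) + (+0.001474)·(-90) = 421.38 m.
That is lower than the 422.07 m at MW-3, so the point is downgradient.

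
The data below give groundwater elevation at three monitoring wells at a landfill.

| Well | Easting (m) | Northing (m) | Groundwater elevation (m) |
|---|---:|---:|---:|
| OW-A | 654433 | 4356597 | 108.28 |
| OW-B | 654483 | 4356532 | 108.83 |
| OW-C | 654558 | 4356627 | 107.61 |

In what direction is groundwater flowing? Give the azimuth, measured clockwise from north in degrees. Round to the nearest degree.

015°

Three-point gradient (reference OW-A): Δ to OW-B = (50, -65, +0.55), Δ to OW-C = (125, 30, -0.67).
∂h/∂x = -0.002810, ∂h/∂y = -0.01062 (det = 9625).
Flow direction (−∇h) has components (+0.002810 E, +0.01062 N).
Azimuth = atan2(E, N) = atan2(+0.002810, +0.01062) = 14.8° ≈ 015°.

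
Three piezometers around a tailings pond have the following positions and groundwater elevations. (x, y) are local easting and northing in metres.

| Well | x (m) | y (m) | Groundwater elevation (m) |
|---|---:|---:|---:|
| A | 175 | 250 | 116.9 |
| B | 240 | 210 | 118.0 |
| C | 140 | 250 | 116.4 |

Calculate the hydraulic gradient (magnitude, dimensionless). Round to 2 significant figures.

With h = a·x + b·y + c and A as origin, the differences give:
  65·a + (-40)·b = +1.1
  (-35)·a + 0·b = -0.5
Eliminate b (×0 and ×(-40), subtract): -1400·a = -20.00 → a = ∂h/∂x = +0.01429
Back-substitute: b = ∂h/∂y = -0.004286.
|∇h| = √(0.01429² + -0.004286²) = 0.01492

0.015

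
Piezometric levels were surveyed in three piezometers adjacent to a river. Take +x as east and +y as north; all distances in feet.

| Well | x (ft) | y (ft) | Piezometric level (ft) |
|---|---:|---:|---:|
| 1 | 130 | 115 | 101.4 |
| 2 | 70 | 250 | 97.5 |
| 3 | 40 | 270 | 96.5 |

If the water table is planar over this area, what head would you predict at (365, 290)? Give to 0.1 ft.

With h = a·x + b·y + c and 1 as origin, the differences give:
  (-60)·a + 135·b = -3.9
  (-90)·a + 155·b = -4.9
Eliminate b (×155 and ×135, subtract): 2850·a = 57.00 → a = ∂h/∂x = +0.02000
Back-substitute: b = ∂h/∂y = -0.02000.
h(365, 290) = 101.4 + (+0.02000)·(235) + (-0.02000)·(175) = 101.4 +4.700 -3.500 = 102.600 ft.

102.6 ft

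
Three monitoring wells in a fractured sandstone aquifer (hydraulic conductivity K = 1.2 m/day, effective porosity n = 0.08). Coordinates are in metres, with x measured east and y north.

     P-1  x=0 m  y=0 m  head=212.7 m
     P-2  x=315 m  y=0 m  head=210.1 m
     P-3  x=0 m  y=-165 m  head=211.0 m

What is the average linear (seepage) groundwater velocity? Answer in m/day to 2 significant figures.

∂h/∂x = (210.1 − 212.7) / (315 − 0) = -0.008254
∂h/∂y = (211.0 − 212.7) / (-165 − 0) = +0.01030
|∇h| = √(-0.008254² + 0.01030²) = 0.0132
Seepage velocity v = K·i/n = 1.2 × 0.0132 / 0.08 = 0.198 m/day.

0.20 m/day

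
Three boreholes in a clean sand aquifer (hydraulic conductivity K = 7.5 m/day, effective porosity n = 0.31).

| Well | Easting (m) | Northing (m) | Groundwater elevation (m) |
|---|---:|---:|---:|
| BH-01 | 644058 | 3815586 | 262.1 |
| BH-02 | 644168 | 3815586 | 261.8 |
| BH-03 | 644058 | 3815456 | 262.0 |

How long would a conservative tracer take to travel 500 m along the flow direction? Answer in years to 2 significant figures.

∂h/∂x = (261.8 − 262.1) / (644168 − 644058) = -0.002727
∂h/∂y = (262.0 − 262.1) / (3815456 − 3815586) = +0.0007692
|∇h| = √(-0.002727² + 0.0007692²) = 0.002833
Seepage velocity v = K·i/n = 7.5 × 0.002833 / 0.31 = 0.06854 m/day.
t = 500 / 0.06854 = 7295 days = 20 years.

20 years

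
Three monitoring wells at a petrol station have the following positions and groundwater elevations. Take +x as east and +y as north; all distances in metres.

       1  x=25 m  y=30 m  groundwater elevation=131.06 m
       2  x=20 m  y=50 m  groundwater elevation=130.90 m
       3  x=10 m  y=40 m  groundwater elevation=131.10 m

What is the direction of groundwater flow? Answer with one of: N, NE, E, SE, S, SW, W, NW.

Taking 1 as reference: 2−1 = (-5, 20, -0.16); 3−1 = (-15, 10, +0.04).
Determinant of the coordinate differences = (-5)·10 − (-15)·20 = 250.
∂h/∂x = [(-0.16)·10 − (+0.04)·20] / 250 = -0.009600
∂h/∂y = [(-5)·(+0.04) − (-15)·(-0.16)] / 250 = -0.01040
Flow = −∇h = (+0.009600 east, +0.01040 north), which points northeast.

NE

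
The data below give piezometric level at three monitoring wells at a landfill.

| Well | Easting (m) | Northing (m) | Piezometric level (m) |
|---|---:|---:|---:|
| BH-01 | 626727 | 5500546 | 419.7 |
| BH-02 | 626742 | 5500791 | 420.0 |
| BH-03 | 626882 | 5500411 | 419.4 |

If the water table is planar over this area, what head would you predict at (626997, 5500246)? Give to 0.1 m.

Differences from BH-01: to BH-02 (Δx, Δy, Δh) = (15, 245, +0.3); to BH-03 = (155, -135, -0.3).
Solve a·Δx + b·Δy = Δh: det = 15·(-135) − 155·245 = -40000.
∂h/∂x = [(+0.3)·(-135) − (-0.3)·245] / -40000 = -0.0008250
∂h/∂y = [15·(-0.3) − 155·(+0.3)] / -40000 = +0.001275
h(626997, 5500246) = 419.7 + (-0.0008250)·(270) + (+0.001275)·(-300) = 419.7 -0.223 -0.383 = 419.095 m.

419.1 m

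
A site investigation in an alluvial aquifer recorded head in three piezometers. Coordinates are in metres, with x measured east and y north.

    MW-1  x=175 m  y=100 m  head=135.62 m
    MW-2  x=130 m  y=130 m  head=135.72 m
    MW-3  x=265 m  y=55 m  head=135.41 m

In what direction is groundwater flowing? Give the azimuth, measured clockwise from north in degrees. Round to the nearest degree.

076°

With h = a·x + b·y + c and MW-1 as origin, the differences give:
  (-45)·a + 30·b = +0.10
  90·a + (-45)·b = -0.21
Eliminate b (×(-45) and ×30, subtract): -675·a = 1.800 → a = ∂h/∂x = -0.002667
Back-substitute: b = ∂h/∂y = -0.0006667.
Flow direction (−∇h) has components (+0.002667 E, +0.0006667 N).
Azimuth = atan2(E, N) = atan2(+0.002667, +0.0006667) = 76.0° ≈ 076°.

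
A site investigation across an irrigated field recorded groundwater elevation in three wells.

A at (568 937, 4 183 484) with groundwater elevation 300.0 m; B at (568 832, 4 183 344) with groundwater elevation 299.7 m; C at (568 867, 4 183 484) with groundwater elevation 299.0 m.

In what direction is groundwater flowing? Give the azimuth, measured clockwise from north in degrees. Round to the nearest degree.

With h = a·x + b·y + c and A as origin, the differences give:
  (-105)·a + (-140)·b = -0.3
  (-70)·a + 0·b = -1.0
Eliminate b (×0 and ×(-140), subtract): -9800·a = -140.00 → a = ∂h/∂x = +0.01429
Back-substitute: b = ∂h/∂y = -0.008571.
Flow direction (−∇h) has components (-0.01429 E, +0.008571 N).
Azimuth = atan2(E, N) = atan2(-0.01429, +0.008571) = 301.0° ≈ 301°.

301°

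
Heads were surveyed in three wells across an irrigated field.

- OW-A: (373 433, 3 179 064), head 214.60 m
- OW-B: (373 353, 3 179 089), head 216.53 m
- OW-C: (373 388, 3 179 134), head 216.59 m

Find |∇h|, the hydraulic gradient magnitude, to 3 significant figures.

Taking OW-A as reference: OW-B−OW-A = (-80, 25, +1.93); OW-C−OW-A = (-45, 70, +1.99).
Solve a·Δx + b·Δy = Δh: det = (-80)·70 − (-45)·25 = -4475.
∂h/∂x = [(+1.93)·70 − (+1.99)·25] / -4475 = -0.01907
∂h/∂y = [(-80)·(+1.99) − (-45)·(+1.93)] / -4475 = +0.01617
|∇h| = √(-0.01907² + 0.01617²) = 0.025

0.0250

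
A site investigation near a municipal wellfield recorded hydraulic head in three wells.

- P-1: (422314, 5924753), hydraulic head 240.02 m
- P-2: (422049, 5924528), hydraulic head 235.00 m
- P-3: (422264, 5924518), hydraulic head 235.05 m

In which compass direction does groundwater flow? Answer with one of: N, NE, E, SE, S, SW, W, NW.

S

Taking P-1 as reference: P-2−P-1 = (-265, -225, -5.02); P-3−P-1 = (-50, -235, -4.97).
Solve a·Δx + b·Δy = Δh: det = (-265)·(-235) − (-50)·(-225) = 51025.
∂h/∂x = [(-5.02)·(-235) − (-4.97)·(-225)] / 51025 = +0.001204
∂h/∂y = [(-265)·(-4.97) − (-50)·(-5.02)] / 51025 = +0.02089
Flow = −∇h = (-0.001204 east, -0.02089 north), which points south.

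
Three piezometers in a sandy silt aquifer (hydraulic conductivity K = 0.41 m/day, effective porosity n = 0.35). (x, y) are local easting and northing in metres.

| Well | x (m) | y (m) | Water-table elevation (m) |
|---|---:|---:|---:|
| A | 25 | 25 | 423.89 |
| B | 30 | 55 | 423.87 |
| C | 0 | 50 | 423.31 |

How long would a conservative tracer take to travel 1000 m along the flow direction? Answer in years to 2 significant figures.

Differences from A: to B (Δx, Δy, Δh) = (5, 30, -0.02); to C = (-25, 25, -0.58).
Determinant of the coordinate differences = 5·25 − (-25)·30 = 875.
∂h/∂x = [(-0.02)·25 − (-0.58)·30] / 875 = +0.01931
∂h/∂y = [5·(-0.58) − (-25)·(-0.02)] / 875 = -0.003886
|∇h| = √(0.01931² + -0.003886²) = 0.0197
Seepage velocity v = K·i/n = 0.41 × 0.0197 / 0.35 = 0.02308 m/day.
t = 1000 / 0.02308 = 4.333e+04 days = 119 years.

120 years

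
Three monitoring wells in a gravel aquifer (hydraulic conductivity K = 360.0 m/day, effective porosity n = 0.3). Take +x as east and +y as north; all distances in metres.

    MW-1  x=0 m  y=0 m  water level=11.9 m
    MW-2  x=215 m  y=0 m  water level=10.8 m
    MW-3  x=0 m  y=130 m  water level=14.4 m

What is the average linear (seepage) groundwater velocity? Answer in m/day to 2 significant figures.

24 m/day

∂h/∂x = (10.8 − 11.9) / (215 − 0) = -0.005116
∂h/∂y = (14.4 − 11.9) / (130 − 0) = +0.01923
|∇h| = √(-0.005116² + 0.01923²) = 0.0199
Seepage velocity v = K·i/n = 360.0 × 0.0199 / 0.3 = 23.88 m/day.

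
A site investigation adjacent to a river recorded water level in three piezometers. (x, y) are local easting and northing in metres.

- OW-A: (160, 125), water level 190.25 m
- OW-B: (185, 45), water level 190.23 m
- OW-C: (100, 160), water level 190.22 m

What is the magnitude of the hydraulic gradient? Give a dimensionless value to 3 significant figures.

0.000933

Differences from OW-A: to OW-B (Δx, Δy, Δh) = (25, -80, -0.02); to OW-C = (-60, 35, -0.03).
Solve a·Δx + b·Δy = Δh: det = 25·35 − (-60)·(-80) = -3925.
∂h/∂x = [(-0.02)·35 − (-0.03)·(-80)] / -3925 = +0.0007898
∂h/∂y = [25·(-0.03) − (-60)·(-0.02)] / -3925 = +0.0004968
|∇h| = √(0.0007898² + 0.0004968²) = 0.0009331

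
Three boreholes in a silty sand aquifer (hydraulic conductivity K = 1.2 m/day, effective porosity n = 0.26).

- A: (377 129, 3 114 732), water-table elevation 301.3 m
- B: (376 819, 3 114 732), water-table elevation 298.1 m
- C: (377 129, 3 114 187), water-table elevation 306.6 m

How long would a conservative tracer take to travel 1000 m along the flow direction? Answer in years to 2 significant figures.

∂h/∂x = (298.1 − 301.3) / (376819 − 377129) = +0.01032
∂h/∂y = (306.6 − 301.3) / (3114187 − 3114732) = -0.009725
|∇h| = √(0.01032² + -0.009725²) = 0.01418
Seepage velocity v = K·i/n = 1.2 × 0.01418 / 0.26 = 0.06545 m/day.
t = 1000 / 0.06545 = 1.528e+04 days = 41.8 years.

42 years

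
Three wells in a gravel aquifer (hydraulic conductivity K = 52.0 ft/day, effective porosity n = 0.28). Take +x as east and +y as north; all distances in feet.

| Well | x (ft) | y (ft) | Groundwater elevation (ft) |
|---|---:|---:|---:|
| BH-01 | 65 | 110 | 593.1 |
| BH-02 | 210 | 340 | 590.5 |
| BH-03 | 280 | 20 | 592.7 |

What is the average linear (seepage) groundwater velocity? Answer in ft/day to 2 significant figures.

1.8 ft/day

With h = a·x + b·y + c and BH-01 as origin, the differences give:
  145·a + 230·b = -2.6
  215·a + (-90)·b = -0.4
Eliminate b (×(-90) and ×230, subtract): -62500·a = 326.00 → a = ∂h/∂x = -0.005216
Back-substitute: b = ∂h/∂y = -0.008016.
|∇h| = √(-0.005216² + -0.008016²) = 0.009564
Seepage velocity v = K·i/n = 52.0 × 0.009564 / 0.28 = 1.776 ft/day.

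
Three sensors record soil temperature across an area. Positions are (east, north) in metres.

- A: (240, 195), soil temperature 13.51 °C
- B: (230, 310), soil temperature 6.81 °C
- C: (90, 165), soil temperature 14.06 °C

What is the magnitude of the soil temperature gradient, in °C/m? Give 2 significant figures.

0.058 °C/m

Differences from A: to B (Δx, Δy, Δh) = (-10, 115, -6.70); to C = (-150, -30, +0.55).
Solve a·Δx + b·Δy = ΔT: det = (-10)·(-30) − (-150)·115 = 17550.
∂T/∂x = [(-6.70)·(-30) − (+0.55)·115] / 17550 = +0.007849
∂T/∂y = [(-10)·(+0.55) − (-150)·(-6.70)] / 17550 = -0.05758
|∇f| = √(0.007849² + -0.05758²) = 0.05811 °C/m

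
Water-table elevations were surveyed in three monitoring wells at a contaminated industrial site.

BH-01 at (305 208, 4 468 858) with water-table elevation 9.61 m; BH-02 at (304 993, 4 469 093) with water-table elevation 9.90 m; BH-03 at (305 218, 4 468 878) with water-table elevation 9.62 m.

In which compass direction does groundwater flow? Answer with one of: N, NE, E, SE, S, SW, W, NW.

SE

Three-point gradient (reference BH-01): Δ to BH-02 = (-215, 235, +0.29), Δ to BH-03 = (10, 20, +0.01).
∂h/∂x = -0.0005188, ∂h/∂y = +0.0007594 (det = -6650).
Flow = −∇h = (+0.0005188 east, -0.0007594 north), which points southeast.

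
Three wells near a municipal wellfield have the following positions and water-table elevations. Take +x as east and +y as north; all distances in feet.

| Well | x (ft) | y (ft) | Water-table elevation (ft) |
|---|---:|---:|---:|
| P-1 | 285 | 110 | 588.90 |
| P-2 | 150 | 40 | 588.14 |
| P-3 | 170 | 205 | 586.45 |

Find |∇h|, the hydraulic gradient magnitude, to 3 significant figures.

0.0165

With h = a·x + b·y + c and P-1 as origin, the differences give:
  (-135)·a + (-70)·b = -0.76
  (-115)·a + 95·b = -2.45
Eliminate b (×95 and ×(-70), subtract): -20875·a = -243.700 → a = ∂h/∂x = +0.01167
Back-substitute: b = ∂h/∂y = -0.01166.
|∇h| = √(0.01167² + -0.01166²) = 0.0165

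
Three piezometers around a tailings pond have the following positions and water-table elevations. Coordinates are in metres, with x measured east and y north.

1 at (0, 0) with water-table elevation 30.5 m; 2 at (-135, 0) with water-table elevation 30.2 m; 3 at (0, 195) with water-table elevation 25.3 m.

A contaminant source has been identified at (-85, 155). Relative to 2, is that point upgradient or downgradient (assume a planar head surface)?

∂h/∂x = (30.2 − 30.5) / (-135 − 0) = +0.002222
∂h/∂y = (25.3 − 30.5) / (195 − 0) = -0.02667
Head at (-85, 155) = 30.5 + (+0.002222)·(-85) + (-0.02667)·(155) = 26.18 m.
That is lower than the 30.2 m at 2, so the point is downgradient.

downgradient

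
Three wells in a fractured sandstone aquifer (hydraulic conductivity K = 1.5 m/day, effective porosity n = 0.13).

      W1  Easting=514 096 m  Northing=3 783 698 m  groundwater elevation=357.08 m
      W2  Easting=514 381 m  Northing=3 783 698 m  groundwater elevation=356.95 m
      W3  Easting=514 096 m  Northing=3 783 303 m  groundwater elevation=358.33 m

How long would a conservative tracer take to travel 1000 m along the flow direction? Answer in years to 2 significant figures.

∂h/∂x = (356.95 − 357.08) / (514381 − 514096) = -0.0004561
∂h/∂y = (358.33 − 357.08) / (3783303 − 3783698) = -0.003165
|∇h| = √(-0.0004561² + -0.003165²) = 0.003198
Seepage velocity v = K·i/n = 1.5 × 0.003198 / 0.13 = 0.0369 m/day.
t = 1000 / 0.0369 = 2.71e+04 days = 74.2 years.

74 years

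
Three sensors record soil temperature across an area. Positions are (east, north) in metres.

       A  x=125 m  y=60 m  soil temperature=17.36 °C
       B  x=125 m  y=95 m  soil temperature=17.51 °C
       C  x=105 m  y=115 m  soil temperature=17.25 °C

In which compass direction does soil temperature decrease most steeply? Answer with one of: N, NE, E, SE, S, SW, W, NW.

W

Differences from A: to B (Δx, Δy, Δh) = (0, 35, +0.15); to C = (-20, 55, -0.11).
Solve a·Δx + b·Δy = ΔT: det = 0·55 − (-20)·35 = 700.
∂T/∂x = [(+0.15)·55 − (-0.11)·35] / 700 = +0.01729
∂T/∂y = [0·(-0.11) − (-20)·(+0.15)] / 700 = +0.004286
Steepest decrease is along −∇f = (-0.01729 E, -0.004286 N) → west.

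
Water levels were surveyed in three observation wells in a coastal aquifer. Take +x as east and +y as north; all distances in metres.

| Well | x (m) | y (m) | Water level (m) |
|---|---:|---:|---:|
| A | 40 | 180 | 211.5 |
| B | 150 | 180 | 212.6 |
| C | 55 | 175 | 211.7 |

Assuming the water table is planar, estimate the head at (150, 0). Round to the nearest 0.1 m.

214.4 m

With h = a·x + b·y + c and A as origin, the differences give:
  110·a + 0·b = +1.1
  15·a + (-5)·b = +0.2
Eliminate b (×(-5) and ×0, subtract): -550·a = -5.50 → a = ∂h/∂x = +0.010000
Back-substitute: b = ∂h/∂y = -0.010000.
h(150, 0) = 211.5 + (+0.010000)·(110) + (-0.010000)·(-180) = 211.5 +1.100 +1.800 = 214.400 m.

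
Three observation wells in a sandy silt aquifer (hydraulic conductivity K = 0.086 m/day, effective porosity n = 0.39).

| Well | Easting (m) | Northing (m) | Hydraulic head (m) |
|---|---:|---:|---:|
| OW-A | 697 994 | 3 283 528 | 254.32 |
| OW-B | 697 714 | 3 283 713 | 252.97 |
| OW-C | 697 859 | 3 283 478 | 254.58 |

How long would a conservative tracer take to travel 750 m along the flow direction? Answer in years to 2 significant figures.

1400 years

Differences from OW-A: to OW-B (Δx, Δy, Δh) = (-280, 185, -1.35); to OW-C = (-135, -50, +0.26).
Solve a·Δx + b·Δy = Δh: det = (-280)·(-50) − (-135)·185 = 38975.
∂h/∂x = [(-1.35)·(-50) − (+0.26)·185] / 38975 = +0.0004978
∂h/∂y = [(-280)·(+0.26) − (-135)·(-1.35)] / 38975 = -0.006544
|∇h| = √(0.0004978² + -0.006544²) = 0.006563
Seepage velocity v = K·i/n = 0.086 × 0.006563 / 0.39 = 0.001447 m/day.
t = 750 / 0.001447 = 5.183e+05 days = 1.42e+03 years.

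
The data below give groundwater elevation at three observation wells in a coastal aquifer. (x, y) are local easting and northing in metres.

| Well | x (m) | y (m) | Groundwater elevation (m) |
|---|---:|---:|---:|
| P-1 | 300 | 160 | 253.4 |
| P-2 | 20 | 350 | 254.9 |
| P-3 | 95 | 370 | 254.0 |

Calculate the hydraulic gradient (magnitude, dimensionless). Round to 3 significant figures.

Taking P-1 as reference: P-2−P-1 = (-280, 190, +1.5); P-3−P-1 = (-205, 210, +0.6).
Determinant of the coordinate differences = (-280)·210 − (-205)·190 = -19850.
∂h/∂x = [(+1.5)·210 − (+0.6)·190] / -19850 = -0.01013
∂h/∂y = [(-280)·(+0.6) − (-205)·(+1.5)] / -19850 = -0.007028
|∇h| = √(-0.01013² + -0.007028²) = 0.01233

0.0123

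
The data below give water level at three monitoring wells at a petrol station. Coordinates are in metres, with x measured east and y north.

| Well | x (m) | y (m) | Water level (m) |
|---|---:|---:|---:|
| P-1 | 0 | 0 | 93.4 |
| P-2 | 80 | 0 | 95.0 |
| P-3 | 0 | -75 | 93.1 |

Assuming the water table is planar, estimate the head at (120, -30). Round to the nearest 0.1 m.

95.7 m

∂h/∂x = (95.0 − 93.4) / (80 − 0) = +0.02000
∂h/∂y = (93.1 − 93.4) / (-75 − 0) = +0.004000
h(120, -30) = 93.4 + (+0.02000)·(120) + (+0.004000)·(-30) = 93.4 +2.400 -0.120 = 95.680 m.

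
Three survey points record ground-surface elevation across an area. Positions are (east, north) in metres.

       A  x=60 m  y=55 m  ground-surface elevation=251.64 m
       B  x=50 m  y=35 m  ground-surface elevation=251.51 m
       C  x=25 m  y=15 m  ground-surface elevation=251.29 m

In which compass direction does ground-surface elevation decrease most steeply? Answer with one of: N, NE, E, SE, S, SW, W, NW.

SW

Differences from A: to B (Δx, Δy, Δh) = (-10, -20, -0.13); to C = (-35, -40, -0.35).
Solve a·Δx + b·Δy = Δz: det = (-10)·(-40) − (-35)·(-20) = -300.
∂z/∂x = [(-0.13)·(-40) − (-0.35)·(-20)] / -300 = +0.006000
∂z/∂y = [(-10)·(-0.35) − (-35)·(-0.13)] / -300 = +0.003500
Steepest decrease is along −∇f = (-0.006000 E, -0.003500 N) → southwest.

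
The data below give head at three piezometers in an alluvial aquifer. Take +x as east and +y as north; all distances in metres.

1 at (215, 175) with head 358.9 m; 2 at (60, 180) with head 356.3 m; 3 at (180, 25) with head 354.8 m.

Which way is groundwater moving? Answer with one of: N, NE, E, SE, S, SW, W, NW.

Differences from 1: to 2 (Δx, Δy, Δh) = (-155, 5, -2.6); to 3 = (-35, -150, -4.1).
Solve a·Δx + b·Δy = Δh: det = (-155)·(-150) − (-35)·5 = 23425.
∂h/∂x = [(-2.6)·(-150) − (-4.1)·5] / 23425 = +0.01752
∂h/∂y = [(-155)·(-4.1) − (-35)·(-2.6)] / 23425 = +0.02324
Flow = −∇h = (-0.01752 east, -0.02324 north), which points southwest.

SW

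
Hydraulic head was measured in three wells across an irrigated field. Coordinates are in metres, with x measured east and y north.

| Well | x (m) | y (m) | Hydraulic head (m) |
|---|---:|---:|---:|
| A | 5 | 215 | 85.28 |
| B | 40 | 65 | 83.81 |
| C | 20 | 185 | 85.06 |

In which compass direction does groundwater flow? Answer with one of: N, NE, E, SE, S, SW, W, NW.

Differences from A: to B (Δx, Δy, Δh) = (35, -150, -1.47); to C = (15, -30, -0.22).
Solve a·Δx + b·Δy = Δh: det = 35·(-30) − 15·(-150) = 1200.
∂h/∂x = [(-1.47)·(-30) − (-0.22)·(-150)] / 1200 = +0.009250
∂h/∂y = [35·(-0.22) − 15·(-1.47)] / 1200 = +0.01196
Flow = −∇h = (-0.009250 east, -0.01196 north), which points southwest.

SW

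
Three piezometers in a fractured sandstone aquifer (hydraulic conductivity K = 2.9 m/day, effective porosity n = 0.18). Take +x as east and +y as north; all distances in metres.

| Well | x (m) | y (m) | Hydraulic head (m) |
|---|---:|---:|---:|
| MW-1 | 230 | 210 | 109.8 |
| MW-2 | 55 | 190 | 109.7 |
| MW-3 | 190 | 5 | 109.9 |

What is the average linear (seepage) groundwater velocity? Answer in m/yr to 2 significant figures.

With h = a·x + b·y + c and MW-1 as origin, the differences give:
  (-175)·a + (-20)·b = -0.1
  (-40)·a + (-205)·b = +0.1
Eliminate b (×(-205) and ×(-20), subtract): 35075·a = 22.50 → a = ∂h/∂x = +0.0006415
Back-substitute: b = ∂h/∂y = -0.0006130.
|∇h| = √(0.0006415² + -0.0006130²) = 0.0008873
Seepage velocity v = K·i/n = 2.9 × 0.0008873 / 0.18 = 0.0143 m/day = 5.223 m/yr.

5.2 m/yr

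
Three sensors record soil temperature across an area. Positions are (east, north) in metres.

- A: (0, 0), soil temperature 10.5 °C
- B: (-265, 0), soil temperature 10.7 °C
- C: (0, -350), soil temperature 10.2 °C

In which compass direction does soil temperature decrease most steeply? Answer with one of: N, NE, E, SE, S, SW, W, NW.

∂T/∂x = (10.7 − 10.5) / (-265 − 0) = -0.0007547
∂T/∂y = (10.2 − 10.5) / (-350 − 0) = +0.0008571
Steepest decrease is along −∇f = (+0.0007547 E, -0.0008571 N) → southeast.

SE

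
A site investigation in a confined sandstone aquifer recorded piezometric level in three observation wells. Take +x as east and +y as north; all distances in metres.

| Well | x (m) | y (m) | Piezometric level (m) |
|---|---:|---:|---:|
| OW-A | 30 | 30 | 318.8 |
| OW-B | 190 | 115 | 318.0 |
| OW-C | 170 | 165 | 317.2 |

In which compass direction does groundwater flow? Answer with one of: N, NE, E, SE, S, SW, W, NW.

Three-point gradient (reference OW-A): Δ to OW-B = (160, 85, -0.8), Δ to OW-C = (140, 135, -1.6).
∂h/∂x = +0.002887, ∂h/∂y = -0.01485 (det = 9700).
Flow = −∇h = (-0.002887 east, +0.01485 north), which points north.

N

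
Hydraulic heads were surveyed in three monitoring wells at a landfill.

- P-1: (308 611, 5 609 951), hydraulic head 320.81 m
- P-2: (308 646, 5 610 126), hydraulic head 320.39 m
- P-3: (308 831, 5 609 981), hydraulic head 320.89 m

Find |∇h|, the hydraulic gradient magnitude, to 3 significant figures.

0.00264

With h = a·x + b·y + c and P-1 as origin, the differences give:
  35·a + 175·b = -0.42
  220·a + 30·b = +0.08
Eliminate b (×30 and ×175, subtract): -37450·a = -26.600 → a = ∂h/∂x = +0.0007103
Back-substitute: b = ∂h/∂y = -0.002542.
|∇h| = √(0.0007103² + -0.002542²) = 0.002639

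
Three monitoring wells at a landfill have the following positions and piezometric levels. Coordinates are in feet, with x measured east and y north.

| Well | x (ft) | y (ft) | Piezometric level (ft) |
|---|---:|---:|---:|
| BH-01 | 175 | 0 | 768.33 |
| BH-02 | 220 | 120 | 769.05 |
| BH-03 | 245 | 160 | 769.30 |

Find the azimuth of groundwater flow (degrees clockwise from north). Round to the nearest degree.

Differences from BH-01: to BH-02 (Δx, Δy, Δh) = (45, 120, +0.72); to BH-03 = (70, 160, +0.97).
Solve a·Δx + b·Δy = Δh: det = 45·160 − 70·120 = -1200.
∂h/∂x = [(+0.72)·160 − (+0.97)·120] / -1200 = +0.001000
∂h/∂y = [45·(+0.97) − 70·(+0.72)] / -1200 = +0.005625
Flow direction (−∇h) has components (-0.001000 E, -0.005625 N).
Azimuth = atan2(E, N) = atan2(-0.001000, -0.005625) = 190.1° ≈ 190°.

190°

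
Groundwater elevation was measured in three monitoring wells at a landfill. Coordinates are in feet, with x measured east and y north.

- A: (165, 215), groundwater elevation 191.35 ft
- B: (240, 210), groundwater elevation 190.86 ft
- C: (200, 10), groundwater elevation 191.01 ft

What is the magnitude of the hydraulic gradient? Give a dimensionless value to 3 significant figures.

Taking A as reference: B−A = (75, -5, -0.49); C−A = (35, -205, -0.34).
Solve a·Δx + b·Δy = Δh: det = 75·(-205) − 35·(-5) = -15200.
∂h/∂x = [(-0.49)·(-205) − (-0.34)·(-5)] / -15200 = -0.006497
∂h/∂y = [75·(-0.34) − 35·(-0.49)] / -15200 = +0.0005493
|∇h| = √(-0.006497² + 0.0005493²) = 0.00652

0.00652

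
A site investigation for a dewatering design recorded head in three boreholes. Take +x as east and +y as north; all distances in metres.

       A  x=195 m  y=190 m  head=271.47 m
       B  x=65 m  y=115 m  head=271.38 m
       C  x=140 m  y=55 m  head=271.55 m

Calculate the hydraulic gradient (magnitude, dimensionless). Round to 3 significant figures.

Taking A as reference: B−A = (-130, -75, -0.09); C−A = (-55, -135, +0.08).
Solve a·Δx + b·Δy = Δh: det = (-130)·(-135) − (-55)·(-75) = 13425.
∂h/∂x = [(-0.09)·(-135) − (+0.08)·(-75)] / 13425 = +0.001352
∂h/∂y = [(-130)·(+0.08) − (-55)·(-0.09)] / 13425 = -0.001143
|∇h| = √(0.001352² + -0.001143²) = 0.00177

0.00177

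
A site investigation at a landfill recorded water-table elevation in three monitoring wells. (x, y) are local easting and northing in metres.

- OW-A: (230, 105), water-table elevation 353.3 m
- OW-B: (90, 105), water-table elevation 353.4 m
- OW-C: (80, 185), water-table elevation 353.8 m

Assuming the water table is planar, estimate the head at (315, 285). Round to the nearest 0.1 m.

Three-point gradient (reference OW-A): Δ to OW-B = (-140, 0, +0.1), Δ to OW-C = (-150, 80, +0.5).
∂h/∂x = -0.0007143, ∂h/∂y = +0.004911 (det = -11200).
h(315, 285) = 353.3 + (-0.0007143)·(85) + (+0.004911)·(180) = 353.3 -0.061 +0.884 = 354.123 m.

354.1 m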